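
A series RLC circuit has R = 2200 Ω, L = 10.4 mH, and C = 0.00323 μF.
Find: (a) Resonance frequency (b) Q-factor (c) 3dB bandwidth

Step 1 — Resonance condition Im(Z)=0 gives ω₀ = 1/√(LC).
Step 2 — ω₀ = 1/√(0.0104·3.23e-09) = 1.725e+05 rad/s.
Step 3 — f₀ = ω₀/(2π) = 2.746e+04 Hz.
Step 4 — Series Q: Q = ω₀L/R = 1.725e+05·0.0104/2200 = 0.8156.
Step 5 — 3dB bandwidth: Δω = ω₀/Q = 2.115e+05 rad/s; BW = Δω/(2π) = 3.367e+04 Hz.

(a) f₀ = 2.746e+04 Hz  (b) Q = 0.8156  (c) BW = 3.367e+04 Hz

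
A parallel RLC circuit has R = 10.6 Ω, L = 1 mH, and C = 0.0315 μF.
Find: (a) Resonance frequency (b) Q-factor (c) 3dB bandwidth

Step 1 — Resonance: ω₀ = 1/√(LC) = 1/√(0.001·3.15e-08) = 1.782e+05 rad/s.
Step 2 — f₀ = ω₀/(2π) = 2.836e+04 Hz.
Step 3 — Parallel Q: Q = R/(ω₀L) = 10.6/(1.782e+05·0.001) = 0.05949.
Step 4 — Bandwidth: Δω = ω₀/Q = 2.995e+06 rad/s; BW = Δω/(2π) = 4.767e+05 Hz.

(a) f₀ = 2.836e+04 Hz  (b) Q = 0.05949  (c) BW = 4.767e+05 Hz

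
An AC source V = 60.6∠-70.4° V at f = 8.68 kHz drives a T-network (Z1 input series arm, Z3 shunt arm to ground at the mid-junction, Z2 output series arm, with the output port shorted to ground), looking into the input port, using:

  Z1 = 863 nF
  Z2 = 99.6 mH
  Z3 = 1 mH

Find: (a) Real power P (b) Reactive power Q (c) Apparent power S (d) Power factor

Step 1 — Angular frequency: ω = 2π·f = 2π·8680 = 5.454e+04 rad/s.
Step 2 — Component impedances:
  Z1: Z = 1/(jωC) = -j/(ω·C) = 0 - j21.25 Ω
  Z2: Z = jωL = j·5.454e+04·0.0996 = 0 + j5432 Ω
  Z3: Z = jωL = j·5.454e+04·0.001 = 0 + j54.54 Ω
Step 3 — With the output port shorted to ground, the output series arm Z2 runs from the junction to ground; the shunt arm Z3 also runs from the junction to ground. They appear in parallel: Z3 || Z2 = 0 + j54 Ω.
Step 4 — Series with input arm Z1: Z_in = Z1 + (Z3 || Z2) = 0 + j32.75 Ω = 32.75∠90.0° Ω.
Step 5 — Source phasor: V = 60.6∠-70.4° V = 20.33 - j57.09 V.
Step 6 — Current: I = V / Z = -1.743 - j0.6207 A = 1.85∠-160.4° A.
Step 7 — Complex power: S = V·I* = 0 + j112.1 VA.
Step 8 — Real power: P = Re(S) = 0 W.
Step 9 — Reactive power: Q = Im(S) = 112.1 VAR.
Step 10 — Apparent power: |S| = 112.1 VA.
Step 11 — Power factor: PF = P/|S| = 0 (lagging).

(a) P = 0 W  (b) Q = 112.1 VAR  (c) S = 112.1 VA  (d) PF = 0 (lagging)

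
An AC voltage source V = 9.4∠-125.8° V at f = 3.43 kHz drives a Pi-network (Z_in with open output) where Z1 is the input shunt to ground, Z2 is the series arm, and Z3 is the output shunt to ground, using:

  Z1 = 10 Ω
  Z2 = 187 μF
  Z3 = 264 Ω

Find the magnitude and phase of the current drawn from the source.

Step 1 — Angular frequency: ω = 2π·f = 2π·3430 = 2.155e+04 rad/s.
Step 2 — Component impedances:
  Z1: Z = R = 10 Ω
  Z2: Z = 1/(jωC) = -j/(ω·C) = 0 - j0.2481 Ω
  Z3: Z = R = 264 Ω
Step 3 — With open output, the series arm Z2 and the output shunt Z3 appear in series to ground: Z2 + Z3 = 264 - j0.2481 Ω.
Step 4 — Parallel with input shunt Z1: Z_in = Z1 || (Z2 + Z3) = 9.635 - j0.0003305 Ω = 9.635∠-0.0° Ω.
Step 5 — Source phasor: V = 9.4∠-125.8° V = -5.499 - j7.624 V.
Step 6 — Ohm's law: I = V / Z_total = (-5.499 - j7.624) / (9.635 - j0.0003305) = -0.5707 - j0.7913 A.
Step 7 — Convert to polar: |I| = 0.9756 A, ∠I = -125.8°.

I = 0.9756∠-125.8° A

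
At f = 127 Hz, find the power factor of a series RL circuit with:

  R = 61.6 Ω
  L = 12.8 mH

Step 1 — Angular frequency: ω = 2π·f = 2π·127 = 798 rad/s.
Step 2 — Component impedances:
  R: Z = R = 61.6 Ω
  L: Z = jωL = j·798·0.0128 = 0 + j10.21 Ω
Step 3 — Series combination: Z_total = R + L = 61.6 + j10.21 Ω = 62.44∠9.4° Ω.
Step 4 — Power factor: PF = cos(φ) = Re(Z)/|Z| = 61.6/62.44 = 0.9865.
Step 5 — Type: Im(Z) = 10.21 ⇒ lagging (phase φ = 9.4°).

PF = 0.9865 (lagging, φ = 9.4°)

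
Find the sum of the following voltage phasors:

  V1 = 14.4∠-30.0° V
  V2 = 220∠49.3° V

Step 1 — Convert each phasor to rectangular form:
  V1 = 14.4·(cos(-30.0°) + j·sin(-30.0°)) = 12.47 - j7.2 V
  V2 = 220·(cos(49.3°) + j·sin(49.3°)) = 143.5 + j166.8 V
Step 2 — Sum components: V_total = 155.9 + j159.6 V.
Step 3 — Convert to polar: |V_total| = 223.1 V, ∠V_total = 45.7°.

V_total = 223.1∠45.7° V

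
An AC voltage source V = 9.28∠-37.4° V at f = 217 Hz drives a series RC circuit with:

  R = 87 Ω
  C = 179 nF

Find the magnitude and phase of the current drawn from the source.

Step 1 — Angular frequency: ω = 2π·f = 2π·217 = 1363 rad/s.
Step 2 — Component impedances:
  R: Z = R = 87 Ω
  C: Z = 1/(jωC) = -j/(ω·C) = 0 - j4097 Ω
Step 3 — Series combination: Z_total = R + C = 87 - j4097 Ω = 4098∠-88.8° Ω.
Step 4 — Source phasor: V = 9.28∠-37.4° V = 7.372 - j5.636 V.
Step 5 — Ohm's law: I = V / Z_total = (7.372 - j5.636) / (87 - j4097) = 0.001413 + j0.001769 A.
Step 6 — Convert to polar: |I| = 0.002264 A, ∠I = 51.4°.

I = 0.002264∠51.4° A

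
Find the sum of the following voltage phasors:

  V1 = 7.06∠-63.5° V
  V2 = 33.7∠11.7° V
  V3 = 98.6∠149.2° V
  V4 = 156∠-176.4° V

Step 1 — Convert each phasor to rectangular form:
  V1 = 7.06·(cos(-63.5°) + j·sin(-63.5°)) = 3.15 - j6.318 V
  V2 = 33.7·(cos(11.7°) + j·sin(11.7°)) = 33 + j6.834 V
  V3 = 98.6·(cos(149.2°) + j·sin(149.2°)) = -84.69 + j50.49 V
  V4 = 156·(cos(-176.4°) + j·sin(-176.4°)) = -155.7 - j9.795 V
Step 2 — Sum components: V_total = -204.2 + j41.21 V.
Step 3 — Convert to polar: |V_total| = 208.4 V, ∠V_total = 168.6°.

V_total = 208.4∠168.6° V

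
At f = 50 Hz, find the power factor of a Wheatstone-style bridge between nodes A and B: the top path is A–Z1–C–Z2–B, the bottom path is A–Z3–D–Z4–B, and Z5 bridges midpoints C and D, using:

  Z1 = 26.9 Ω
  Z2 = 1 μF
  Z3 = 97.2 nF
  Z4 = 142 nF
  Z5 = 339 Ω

Step 1 — Angular frequency: ω = 2π·f = 2π·50 = 314.2 rad/s.
Step 2 — Component impedances:
  Z1: Z = R = 26.9 Ω
  Z2: Z = 1/(jωC) = -j/(ω·C) = 0 - j3183 Ω
  Z3: Z = 1/(jωC) = -j/(ω·C) = 0 - j3.275e+04 Ω
  Z4: Z = 1/(jωC) = -j/(ω·C) = 0 - j2.242e+04 Ω
  Z5: Z = R = 339 Ω
Step 3 — Bridge requires nodal analysis (the Z5 bridge couples midpoints C and D, so the two paths cannot be reduced to a simple series/parallel combination). Setting node B to ground and injecting 1 A at node A, the 3-node admittance system at A, C, D solves to V_A = Z_AB = 32.14 - j2788 Ω = 2788∠-89.3° Ω.
Step 4 — Power factor: PF = cos(φ) = Re(Z)/|Z| = 32.14/2788 = 0.01153.
Step 5 — Type: Im(Z) = -2788 ⇒ leading (phase φ = -89.3°).

PF = 0.01153 (leading, φ = -89.3°)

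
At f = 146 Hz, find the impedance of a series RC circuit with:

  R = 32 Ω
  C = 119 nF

Step 1 — Angular frequency: ω = 2π·f = 2π·146 = 917.3 rad/s.
Step 2 — Component impedances:
  R: Z = R = 32 Ω
  C: Z = 1/(jωC) = -j/(ω·C) = 0 - j9161 Ω
Step 3 — Series combination: Z_total = R + C = 32 - j9161 Ω = 9161∠-89.8° Ω.

Z = 32 - j9161 Ω = 9161∠-89.8° Ω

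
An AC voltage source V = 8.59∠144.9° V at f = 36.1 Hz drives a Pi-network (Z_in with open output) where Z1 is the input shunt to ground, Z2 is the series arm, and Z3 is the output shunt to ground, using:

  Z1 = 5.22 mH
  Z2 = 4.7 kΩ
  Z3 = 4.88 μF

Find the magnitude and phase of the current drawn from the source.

Step 1 — Angular frequency: ω = 2π·f = 2π·36.1 = 226.8 rad/s.
Step 2 — Component impedances:
  Z1: Z = jωL = j·226.8·0.00522 = 0 + j1.184 Ω
  Z2: Z = R = 4700 Ω
  Z3: Z = 1/(jωC) = -j/(ω·C) = 0 - j903.4 Ω
Step 3 — With open output, the series arm Z2 and the output shunt Z3 appear in series to ground: Z2 + Z3 = 4700 - j903.4 Ω.
Step 4 — Parallel with input shunt Z1: Z_in = Z1 || (Z2 + Z3) = 0.0002877 + j1.184 Ω = 1.184∠90.0° Ω.
Step 5 — Source phasor: V = 8.59∠144.9° V = -7.028 + j4.939 V.
Step 6 — Ohm's law: I = V / Z_total = (-7.028 + j4.939) / (0.0002877 + j1.184) = 4.17 + j5.936 A.
Step 7 — Convert to polar: |I| = 7.255 A, ∠I = 54.9°.

I = 7.255∠54.9° A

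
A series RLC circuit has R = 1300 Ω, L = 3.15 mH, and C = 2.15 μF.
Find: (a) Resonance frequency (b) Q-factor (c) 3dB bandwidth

Step 1 — Resonance condition Im(Z)=0 gives ω₀ = 1/√(LC).
Step 2 — ω₀ = 1/√(0.00315·2.15e-06) = 1.215e+04 rad/s.
Step 3 — f₀ = ω₀/(2π) = 1934 Hz.
Step 4 — Series Q: Q = ω₀L/R = 1.215e+04·0.00315/1300 = 0.02944.
Step 5 — 3dB bandwidth: Δω = ω₀/Q = 4.127e+05 rad/s; BW = Δω/(2π) = 6.568e+04 Hz.

(a) f₀ = 1934 Hz  (b) Q = 0.02944  (c) BW = 6.568e+04 Hz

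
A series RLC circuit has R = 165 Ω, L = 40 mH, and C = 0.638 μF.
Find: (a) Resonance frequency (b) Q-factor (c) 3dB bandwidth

Step 1 — Resonance: ω₀ = 1/√(LC) = 1/√(0.04·6.38e-07) = 6260 rad/s.
Step 2 — f₀ = ω₀/(2π) = 996.3 Hz.
Step 3 — Series Q: Q = ω₀L/R = 6260·0.04/165 = 1.518.
Step 4 — Bandwidth: Δω = ω₀/Q = 4125 rad/s; BW = Δω/(2π) = 656.5 Hz.

(a) f₀ = 996.3 Hz  (b) Q = 1.518  (c) BW = 656.5 Hz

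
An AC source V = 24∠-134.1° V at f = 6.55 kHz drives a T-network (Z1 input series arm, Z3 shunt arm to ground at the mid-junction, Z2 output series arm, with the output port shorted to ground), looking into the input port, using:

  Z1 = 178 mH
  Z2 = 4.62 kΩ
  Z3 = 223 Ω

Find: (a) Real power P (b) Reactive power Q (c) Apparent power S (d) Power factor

Step 1 — Angular frequency: ω = 2π·f = 2π·6550 = 4.115e+04 rad/s.
Step 2 — Component impedances:
  Z1: Z = jωL = j·4.115e+04·0.178 = 0 + j7326 Ω
  Z2: Z = R = 4620 Ω
  Z3: Z = R = 223 Ω
Step 3 — With the output port shorted to ground, the output series arm Z2 runs from the junction to ground; the shunt arm Z3 also runs from the junction to ground. They appear in parallel: Z3 || Z2 = 212.7 Ω.
Step 4 — Series with input arm Z1: Z_in = Z1 + (Z3 || Z2) = 212.7 + j7326 Ω = 7329∠88.3° Ω.
Step 5 — Source phasor: V = 24∠-134.1° V = -16.7 - j17.24 V.
Step 6 — Current: I = V / Z = -0.002417 + j0.00221 A = 0.003275∠137.6° A.
Step 7 — Complex power: S = V·I* = 0.002281 + j0.07856 VA.
Step 8 — Real power: P = Re(S) = 0.002281 W.
Step 9 — Reactive power: Q = Im(S) = 0.07856 VAR.
Step 10 — Apparent power: |S| = 0.0786 VA.
Step 11 — Power factor: PF = P/|S| = 0.02903 (lagging).

(a) P = 0.002281 W  (b) Q = 0.07856 VAR  (c) S = 0.0786 VA  (d) PF = 0.02903 (lagging)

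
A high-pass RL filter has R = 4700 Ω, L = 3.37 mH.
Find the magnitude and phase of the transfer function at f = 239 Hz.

Step 1 — Angular frequency: ω = 2π·239 = 1502 rad/s.
Step 2 — Transfer function: H(jω) = jωL/(R + jωL).
Step 3 — Numerator jωL = j·5.061; denominator R + jωL = 4700 + j5.061.
Step 4 — H = 1.159e-06 + j0.001077.
Step 5 — Magnitude: |H| = 0.001077 (-59.4 dB); phase: φ = 89.9°.

|H| = 0.001077 (-59.4 dB), φ = 89.9°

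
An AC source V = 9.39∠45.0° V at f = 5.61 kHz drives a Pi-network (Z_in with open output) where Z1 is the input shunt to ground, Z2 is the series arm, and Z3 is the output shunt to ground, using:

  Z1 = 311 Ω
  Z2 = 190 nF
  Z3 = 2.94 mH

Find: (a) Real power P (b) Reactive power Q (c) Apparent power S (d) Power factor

Step 1 — Angular frequency: ω = 2π·f = 2π·5610 = 3.525e+04 rad/s.
Step 2 — Component impedances:
  Z1: Z = R = 311 Ω
  Z2: Z = 1/(jωC) = -j/(ω·C) = 0 - j149.3 Ω
  Z3: Z = jωL = j·3.525e+04·0.00294 = 0 + j103.6 Ω
Step 3 — With open output, the series arm Z2 and the output shunt Z3 appear in series to ground: Z2 + Z3 = 0 - j45.68 Ω.
Step 4 — Parallel with input shunt Z1: Z_in = Z1 || (Z2 + Z3) = 6.569 - j44.72 Ω = 45.2∠-81.6° Ω.
Step 5 — Source phasor: V = 9.39∠45.0° V = 6.64 + j6.64 V.
Step 6 — Current: I = V / Z = -0.124 + j0.1667 A = 0.2077∠126.6° A.
Step 7 — Complex power: S = V·I* = 0.2835 - j1.93 VA.
Step 8 — Real power: P = Re(S) = 0.2835 W.
Step 9 — Reactive power: Q = Im(S) = -1.93 VAR.
Step 10 — Apparent power: |S| = 1.951 VA.
Step 11 — Power factor: PF = P/|S| = 0.1453 (leading).

(a) P = 0.2835 W  (b) Q = -1.93 VAR  (c) S = 1.951 VA  (d) PF = 0.1453 (leading)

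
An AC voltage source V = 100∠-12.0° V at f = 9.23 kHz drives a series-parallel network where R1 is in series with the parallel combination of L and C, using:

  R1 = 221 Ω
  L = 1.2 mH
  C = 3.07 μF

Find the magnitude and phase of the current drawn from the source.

Step 1 — Angular frequency: ω = 2π·f = 2π·9230 = 5.799e+04 rad/s.
Step 2 — Component impedances:
  R1: Z = R = 221 Ω
  L: Z = jωL = j·5.799e+04·0.0012 = 0 + j69.59 Ω
  C: Z = 1/(jωC) = -j/(ω·C) = 0 - j5.617 Ω
Step 3 — Parallel branch: L || C = 1/(1/L + 1/C) = 0 - j6.11 Ω.
Step 4 — Series with R1: Z_total = R1 + (L || C) = 221 - j6.11 Ω = 221.1∠-1.6° Ω.
Step 5 — Source phasor: V = 100∠-12.0° V = 97.81 - j20.79 V.
Step 6 — Ohm's law: I = V / Z_total = (97.81 - j20.79) / (221 - j6.11) = 0.4449 - j0.08178 A.
Step 7 — Convert to polar: |I| = 0.4523 A, ∠I = -10.4°.

I = 0.4523∠-10.4° A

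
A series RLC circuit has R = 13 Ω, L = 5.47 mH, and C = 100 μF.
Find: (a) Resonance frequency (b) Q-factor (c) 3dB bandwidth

Step 1 — Resonance: ω₀ = 1/√(LC) = 1/√(0.00547·0.0001) = 1352 rad/s.
Step 2 — f₀ = ω₀/(2π) = 215.2 Hz.
Step 3 — Series Q: Q = ω₀L/R = 1352·0.00547/13 = 0.5689.
Step 4 — Bandwidth: Δω = ω₀/Q = 2377 rad/s; BW = Δω/(2π) = 378.2 Hz.

(a) f₀ = 215.2 Hz  (b) Q = 0.5689  (c) BW = 378.2 Hz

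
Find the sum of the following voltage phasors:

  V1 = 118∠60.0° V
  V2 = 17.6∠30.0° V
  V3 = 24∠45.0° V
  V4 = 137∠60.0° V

Step 1 — Convert each phasor to rectangular form:
  V1 = 118·(cos(60.0°) + j·sin(60.0°)) = 59 + j102.2 V
  V2 = 17.6·(cos(30.0°) + j·sin(30.0°)) = 15.24 + j8.8 V
  V3 = 24·(cos(45.0°) + j·sin(45.0°)) = 16.97 + j16.97 V
  V4 = 137·(cos(60.0°) + j·sin(60.0°)) = 68.5 + j118.6 V
Step 2 — Sum components: V_total = 159.7 + j246.6 V.
Step 3 — Convert to polar: |V_total| = 293.8 V, ∠V_total = 57.1°.

V_total = 293.8∠57.1° V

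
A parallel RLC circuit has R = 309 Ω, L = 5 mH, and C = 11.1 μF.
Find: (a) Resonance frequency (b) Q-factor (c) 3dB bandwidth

Step 1 — Resonance: ω₀ = 1/√(LC) = 1/√(0.005·1.11e-05) = 4245 rad/s.
Step 2 — f₀ = ω₀/(2π) = 675.6 Hz.
Step 3 — Parallel Q: Q = R/(ω₀L) = 309/(4245·0.005) = 14.56.
Step 4 — Bandwidth: Δω = ω₀/Q = 291.6 rad/s; BW = Δω/(2π) = 46.4 Hz.

(a) f₀ = 675.6 Hz  (b) Q = 14.56  (c) BW = 46.4 Hz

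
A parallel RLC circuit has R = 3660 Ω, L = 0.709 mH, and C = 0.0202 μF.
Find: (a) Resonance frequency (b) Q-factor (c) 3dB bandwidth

Step 1 — Resonance: ω₀ = 1/√(LC) = 1/√(0.000709·2.02e-08) = 2.642e+05 rad/s.
Step 2 — f₀ = ω₀/(2π) = 4.206e+04 Hz.
Step 3 — Parallel Q: Q = R/(ω₀L) = 3660/(2.642e+05·0.000709) = 19.54.
Step 4 — Bandwidth: Δω = ω₀/Q = 1.353e+04 rad/s; BW = Δω/(2π) = 2153 Hz.

(a) f₀ = 4.206e+04 Hz  (b) Q = 19.54  (c) BW = 2153 Hz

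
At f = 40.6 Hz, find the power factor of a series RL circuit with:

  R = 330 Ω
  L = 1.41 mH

Step 1 — Angular frequency: ω = 2π·f = 2π·40.6 = 255.1 rad/s.
Step 2 — Component impedances:
  R: Z = R = 330 Ω
  L: Z = jωL = j·255.1·0.00141 = 0 + j0.3597 Ω
Step 3 — Series combination: Z_total = R + L = 330 + j0.3597 Ω = 330∠0.1° Ω.
Step 4 — Power factor: PF = cos(φ) = Re(Z)/|Z| = 330/330 = 1.
Step 5 — Type: Im(Z) = 0.3597 ⇒ lagging (phase φ = 0.1°).

PF = 1 (lagging, φ = 0.1°)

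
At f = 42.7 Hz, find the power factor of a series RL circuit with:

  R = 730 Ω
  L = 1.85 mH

Step 1 — Angular frequency: ω = 2π·f = 2π·42.7 = 268.3 rad/s.
Step 2 — Component impedances:
  R: Z = R = 730 Ω
  L: Z = jωL = j·268.3·0.00185 = 0 + j0.4963 Ω
Step 3 — Series combination: Z_total = R + L = 730 + j0.4963 Ω = 730∠0.0° Ω.
Step 4 — Power factor: PF = cos(φ) = Re(Z)/|Z| = 730/730 = 1.
Step 5 — Type: Im(Z) = 0.4963 ⇒ lagging (phase φ = 0.0°).

PF = 1 (lagging, φ = 0.0°)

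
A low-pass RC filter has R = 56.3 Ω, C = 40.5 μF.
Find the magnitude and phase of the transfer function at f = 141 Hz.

Step 1 — Angular frequency: ω = 2π·141 = 885.9 rad/s.
Step 2 — Transfer function: H(jω) = 1/(1 + jωRC).
Step 3 — Denominator: 1 + jωRC = 1 + j·885.9·56.3·4.05e-05 = 1 + j2.02.
Step 4 — H = 0.1968 - j0.3976.
Step 5 — Magnitude: |H| = 0.4437 (-7.1 dB); phase: φ = -63.7°.

|H| = 0.4437 (-7.1 dB), φ = -63.7°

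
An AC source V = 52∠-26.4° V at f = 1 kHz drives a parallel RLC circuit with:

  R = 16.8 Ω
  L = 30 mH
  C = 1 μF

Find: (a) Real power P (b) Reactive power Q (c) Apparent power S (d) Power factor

Step 1 — Angular frequency: ω = 2π·f = 2π·1000 = 6283 rad/s.
Step 2 — Component impedances:
  R: Z = R = 16.8 Ω
  L: Z = jωL = j·6283·0.03 = 0 + j188.5 Ω
  C: Z = 1/(jωC) = -j/(ω·C) = 0 - j159.2 Ω
Step 3 — Parallel combination: 1/Z_total = 1/R + 1/L + 1/C; Z_total = 16.8 - j0.276 Ω = 16.8∠-0.9° Ω.
Step 4 — Source phasor: V = 52∠-26.4° V = 46.58 - j23.12 V.
Step 5 — Current: I = V / Z = 2.795 - j1.331 A = 3.096∠-25.5° A.
Step 6 — Complex power: S = V·I* = 161 - j2.645 VA.
Step 7 — Real power: P = Re(S) = 161 W.
Step 8 — Reactive power: Q = Im(S) = -2.645 VAR.
Step 9 — Apparent power: |S| = 161 VA.
Step 10 — Power factor: PF = P/|S| = 0.9999 (leading).

(a) P = 161 W  (b) Q = -2.645 VAR  (c) S = 161 VA  (d) PF = 0.9999 (leading)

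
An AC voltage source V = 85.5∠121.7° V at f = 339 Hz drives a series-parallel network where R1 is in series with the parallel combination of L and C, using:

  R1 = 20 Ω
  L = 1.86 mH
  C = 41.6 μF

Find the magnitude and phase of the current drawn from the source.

Step 1 — Angular frequency: ω = 2π·f = 2π·339 = 2130 rad/s.
Step 2 — Component impedances:
  R1: Z = R = 20 Ω
  L: Z = jωL = j·2130·0.00186 = 0 + j3.962 Ω
  C: Z = 1/(jωC) = -j/(ω·C) = 0 - j11.29 Ω
Step 3 — Parallel branch: L || C = 1/(1/L + 1/C) = 0 + j6.105 Ω.
Step 4 — Series with R1: Z_total = R1 + (L || C) = 20 + j6.105 Ω = 20.91∠17.0° Ω.
Step 5 — Source phasor: V = 85.5∠121.7° V = -44.93 + j72.74 V.
Step 6 — Ohm's law: I = V / Z_total = (-44.93 + j72.74) / (20 + j6.105) = -1.039 + j3.954 A.
Step 7 — Convert to polar: |I| = 4.089 A, ∠I = 104.7°.

I = 4.089∠104.7° A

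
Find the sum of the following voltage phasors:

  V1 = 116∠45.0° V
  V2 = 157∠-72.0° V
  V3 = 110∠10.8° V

Step 1 — Convert each phasor to rectangular form:
  V1 = 116·(cos(45.0°) + j·sin(45.0°)) = 82.02 + j82.02 V
  V2 = 157·(cos(-72.0°) + j·sin(-72.0°)) = 48.52 - j149.3 V
  V3 = 110·(cos(10.8°) + j·sin(10.8°)) = 108.1 + j20.61 V
Step 2 — Sum components: V_total = 238.6 - j46.68 V.
Step 3 — Convert to polar: |V_total| = 243.1 V, ∠V_total = -11.1°.

V_total = 243.1∠-11.1° V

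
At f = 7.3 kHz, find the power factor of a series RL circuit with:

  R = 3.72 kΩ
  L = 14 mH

Step 1 — Angular frequency: ω = 2π·f = 2π·7300 = 4.587e+04 rad/s.
Step 2 — Component impedances:
  R: Z = R = 3720 Ω
  L: Z = jωL = j·4.587e+04·0.014 = 0 + j642.1 Ω
Step 3 — Series combination: Z_total = R + L = 3720 + j642.1 Ω = 3775∠9.8° Ω.
Step 4 — Power factor: PF = cos(φ) = Re(Z)/|Z| = 3720/3775 = 0.9854.
Step 5 — Type: Im(Z) = 642.1 ⇒ lagging (phase φ = 9.8°).

PF = 0.9854 (lagging, φ = 9.8°)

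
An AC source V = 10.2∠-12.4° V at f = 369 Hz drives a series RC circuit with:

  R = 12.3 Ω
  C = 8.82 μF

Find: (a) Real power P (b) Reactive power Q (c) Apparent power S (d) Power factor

Step 1 — Angular frequency: ω = 2π·f = 2π·369 = 2318 rad/s.
Step 2 — Component impedances:
  R: Z = R = 12.3 Ω
  C: Z = 1/(jωC) = -j/(ω·C) = 0 - j48.9 Ω
Step 3 — Series combination: Z_total = R + C = 12.3 - j48.9 Ω = 50.42∠-75.9° Ω.
Step 4 — Source phasor: V = 10.2∠-12.4° V = 9.962 - j2.19 V.
Step 5 — Current: I = V / Z = 0.09032 + j0.181 A = 0.2023∠63.5° A.
Step 6 — Complex power: S = V·I* = 0.5033 - j2.001 VA.
Step 7 — Real power: P = Re(S) = 0.5033 W.
Step 8 — Reactive power: Q = Im(S) = -2.001 VAR.
Step 9 — Apparent power: |S| = 2.063 VA.
Step 10 — Power factor: PF = P/|S| = 0.2439 (leading).

(a) P = 0.5033 W  (b) Q = -2.001 VAR  (c) S = 2.063 VA  (d) PF = 0.2439 (leading)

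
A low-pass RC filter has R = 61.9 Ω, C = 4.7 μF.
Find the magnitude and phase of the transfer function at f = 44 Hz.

Step 1 — Angular frequency: ω = 2π·44 = 276.5 rad/s.
Step 2 — Transfer function: H(jω) = 1/(1 + jωRC).
Step 3 — Denominator: 1 + jωRC = 1 + j·276.5·61.9·4.7e-06 = 1 + j0.08043.
Step 4 — H = 0.9936 - j0.07991.
Step 5 — Magnitude: |H| = 0.9968 (-0.0 dB); phase: φ = -4.6°.

|H| = 0.9968 (-0.0 dB), φ = -4.6°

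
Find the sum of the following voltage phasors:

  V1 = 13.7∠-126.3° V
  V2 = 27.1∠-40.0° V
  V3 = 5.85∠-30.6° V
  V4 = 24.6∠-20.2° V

Step 1 — Convert each phasor to rectangular form:
  V1 = 13.7·(cos(-126.3°) + j·sin(-126.3°)) = -8.111 - j11.04 V
  V2 = 27.1·(cos(-40.0°) + j·sin(-40.0°)) = 20.76 - j17.42 V
  V3 = 5.85·(cos(-30.6°) + j·sin(-30.6°)) = 5.035 - j2.978 V
  V4 = 24.6·(cos(-20.2°) + j·sin(-20.2°)) = 23.09 - j8.494 V
Step 2 — Sum components: V_total = 40.77 - j39.93 V.
Step 3 — Convert to polar: |V_total| = 57.07 V, ∠V_total = -44.4°.

V_total = 57.07∠-44.4° V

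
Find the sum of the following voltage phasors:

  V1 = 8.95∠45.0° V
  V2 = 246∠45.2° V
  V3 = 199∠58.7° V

Step 1 — Convert each phasor to rectangular form:
  V1 = 8.95·(cos(45.0°) + j·sin(45.0°)) = 6.329 + j6.329 V
  V2 = 246·(cos(45.2°) + j·sin(45.2°)) = 173.3 + j174.6 V
  V3 = 199·(cos(58.7°) + j·sin(58.7°)) = 103.4 + j170 V
Step 2 — Sum components: V_total = 283.1 + j350.9 V.
Step 3 — Convert to polar: |V_total| = 450.8 V, ∠V_total = 51.1°.

V_total = 450.8∠51.1° V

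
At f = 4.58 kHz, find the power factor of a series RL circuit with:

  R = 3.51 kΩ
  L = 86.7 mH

Step 1 — Angular frequency: ω = 2π·f = 2π·4580 = 2.878e+04 rad/s.
Step 2 — Component impedances:
  R: Z = R = 3510 Ω
  L: Z = jωL = j·2.878e+04·0.0867 = 0 + j2495 Ω
Step 3 — Series combination: Z_total = R + L = 3510 + j2495 Ω = 4306∠35.4° Ω.
Step 4 — Power factor: PF = cos(φ) = Re(Z)/|Z| = 3510/4306 = 0.8151.
Step 5 — Type: Im(Z) = 2495 ⇒ lagging (phase φ = 35.4°).

PF = 0.8151 (lagging, φ = 35.4°)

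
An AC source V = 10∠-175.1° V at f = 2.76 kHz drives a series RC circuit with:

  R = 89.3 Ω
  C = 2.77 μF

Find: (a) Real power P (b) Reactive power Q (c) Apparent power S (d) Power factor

Step 1 — Angular frequency: ω = 2π·f = 2π·2760 = 1.734e+04 rad/s.
Step 2 — Component impedances:
  R: Z = R = 89.3 Ω
  C: Z = 1/(jωC) = -j/(ω·C) = 0 - j20.82 Ω
Step 3 — Series combination: Z_total = R + C = 89.3 - j20.82 Ω = 91.69∠-13.1° Ω.
Step 4 — Source phasor: V = 10∠-175.1° V = -9.963 - j0.8542 V.
Step 5 — Current: I = V / Z = -0.1037 - j0.03374 A = 0.1091∠-162.0° A.
Step 6 — Complex power: S = V·I* = 1.062 - j0.2476 VA.
Step 7 — Real power: P = Re(S) = 1.062 W.
Step 8 — Reactive power: Q = Im(S) = -0.2476 VAR.
Step 9 — Apparent power: |S| = 1.091 VA.
Step 10 — Power factor: PF = P/|S| = 0.9739 (leading).

(a) P = 1.062 W  (b) Q = -0.2476 VAR  (c) S = 1.091 VA  (d) PF = 0.9739 (leading)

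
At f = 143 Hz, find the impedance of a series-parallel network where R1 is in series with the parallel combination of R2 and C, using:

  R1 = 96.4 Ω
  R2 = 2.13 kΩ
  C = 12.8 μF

Step 1 — Angular frequency: ω = 2π·f = 2π·143 = 898.5 rad/s.
Step 2 — Component impedances:
  R1: Z = R = 96.4 Ω
  R2: Z = R = 2130 Ω
  C: Z = 1/(jωC) = -j/(ω·C) = 0 - j86.95 Ω
Step 3 — Parallel branch: R2 || C = 1/(1/R2 + 1/C) = 3.544 - j86.81 Ω.
Step 4 — Series with R1: Z_total = R1 + (R2 || C) = 99.94 - j86.81 Ω = 132.4∠-41.0° Ω.

Z = 99.94 - j86.81 Ω = 132.4∠-41.0° Ω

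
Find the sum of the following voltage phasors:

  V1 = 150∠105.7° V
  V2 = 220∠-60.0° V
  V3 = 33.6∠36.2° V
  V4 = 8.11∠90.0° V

Step 1 — Convert each phasor to rectangular form:
  V1 = 150·(cos(105.7°) + j·sin(105.7°)) = -40.59 + j144.4 V
  V2 = 220·(cos(-60.0°) + j·sin(-60.0°)) = 110 - j190.5 V
  V3 = 33.6·(cos(36.2°) + j·sin(36.2°)) = 27.11 + j19.84 V
  V4 = 8.11·(cos(90.0°) + j·sin(90.0°)) = 0 + j8.11 V
Step 2 — Sum components: V_total = 96.52 - j18.17 V.
Step 3 — Convert to polar: |V_total| = 98.22 V, ∠V_total = -10.7°.

V_total = 98.22∠-10.7° V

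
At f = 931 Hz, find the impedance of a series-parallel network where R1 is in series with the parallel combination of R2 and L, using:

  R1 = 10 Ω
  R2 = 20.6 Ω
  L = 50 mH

Step 1 — Angular frequency: ω = 2π·f = 2π·931 = 5850 rad/s.
Step 2 — Component impedances:
  R1: Z = R = 10 Ω
  R2: Z = R = 20.6 Ω
  L: Z = jωL = j·5850·0.05 = 0 + j292.5 Ω
Step 3 — Parallel branch: R2 || L = 1/(1/R2 + 1/L) = 20.5 + j1.444 Ω.
Step 4 — Series with R1: Z_total = R1 + (R2 || L) = 30.5 + j1.444 Ω = 30.53∠2.7° Ω.

Z = 30.5 + j1.444 Ω = 30.53∠2.7° Ω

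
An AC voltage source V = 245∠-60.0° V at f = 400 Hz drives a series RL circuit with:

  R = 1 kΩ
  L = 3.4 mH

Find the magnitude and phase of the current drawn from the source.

Step 1 — Angular frequency: ω = 2π·f = 2π·400 = 2513 rad/s.
Step 2 — Component impedances:
  R: Z = R = 1000 Ω
  L: Z = jωL = j·2513·0.0034 = 0 + j8.545 Ω
Step 3 — Series combination: Z_total = R + L = 1000 + j8.545 Ω = 1000∠0.5° Ω.
Step 4 — Source phasor: V = 245∠-60.0° V = 122.5 - j212.2 V.
Step 5 — Ohm's law: I = V / Z_total = (122.5 - j212.2) / (1000 + j8.545) = 0.1207 - j0.2132 A.
Step 6 — Convert to polar: |I| = 0.245 A, ∠I = -60.5°.

I = 0.245∠-60.5° A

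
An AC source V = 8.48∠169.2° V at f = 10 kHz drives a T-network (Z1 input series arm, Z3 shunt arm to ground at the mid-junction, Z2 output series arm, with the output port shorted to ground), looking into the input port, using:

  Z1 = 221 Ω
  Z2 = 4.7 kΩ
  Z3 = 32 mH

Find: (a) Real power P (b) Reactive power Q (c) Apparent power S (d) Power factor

Step 1 — Angular frequency: ω = 2π·f = 2π·1e+04 = 6.283e+04 rad/s.
Step 2 — Component impedances:
  Z1: Z = R = 221 Ω
  Z2: Z = R = 4700 Ω
  Z3: Z = jωL = j·6.283e+04·0.032 = 0 + j2011 Ω
Step 3 — With the output port shorted to ground, the output series arm Z2 runs from the junction to ground; the shunt arm Z3 also runs from the junction to ground. They appear in parallel: Z3 || Z2 = 727.1 + j1700 Ω.
Step 4 — Series with input arm Z1: Z_in = Z1 + (Z3 || Z2) = 948.1 + j1700 Ω = 1946∠60.8° Ω.
Step 5 — Source phasor: V = 8.48∠169.2° V = -8.33 + j1.589 V.
Step 6 — Current: I = V / Z = -0.001372 + j0.004136 A = 0.004357∠108.4° A.
Step 7 — Complex power: S = V·I* = 0.018 + j0.03227 VA.
Step 8 — Real power: P = Re(S) = 0.018 W.
Step 9 — Reactive power: Q = Im(S) = 0.03227 VAR.
Step 10 — Apparent power: |S| = 0.03695 VA.
Step 11 — Power factor: PF = P/|S| = 0.4872 (lagging).

(a) P = 0.018 W  (b) Q = 0.03227 VAR  (c) S = 0.03695 VA  (d) PF = 0.4872 (lagging)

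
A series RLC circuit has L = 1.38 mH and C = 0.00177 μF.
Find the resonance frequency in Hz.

Step 1 — Resonance condition Im(Z)=0 gives ω₀ = 1/√(LC).
Step 2 — ω₀ = 1/√(0.00138·1.77e-09) = 6.398e+05 rad/s.
Step 3 — f₀ = ω₀/(2π) = 1.018e+05 Hz.

f₀ = 1.018e+05 Hz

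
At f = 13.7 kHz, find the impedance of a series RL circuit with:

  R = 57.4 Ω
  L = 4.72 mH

Step 1 — Angular frequency: ω = 2π·f = 2π·1.37e+04 = 8.608e+04 rad/s.
Step 2 — Component impedances:
  R: Z = R = 57.4 Ω
  L: Z = jωL = j·8.608e+04·0.00472 = 0 + j406.3 Ω
Step 3 — Series combination: Z_total = R + L = 57.4 + j406.3 Ω = 410.3∠82.0° Ω.

Z = 57.4 + j406.3 Ω = 410.3∠82.0° Ω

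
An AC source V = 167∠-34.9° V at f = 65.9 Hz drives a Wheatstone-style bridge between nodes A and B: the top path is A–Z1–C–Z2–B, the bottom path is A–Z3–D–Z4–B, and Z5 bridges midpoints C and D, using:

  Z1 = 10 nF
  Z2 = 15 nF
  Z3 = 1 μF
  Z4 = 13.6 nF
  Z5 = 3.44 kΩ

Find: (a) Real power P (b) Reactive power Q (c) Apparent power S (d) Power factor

Step 1 — Angular frequency: ω = 2π·f = 2π·65.9 = 414.1 rad/s.
Step 2 — Component impedances:
  Z1: Z = 1/(jωC) = -j/(ω·C) = 0 - j2.415e+05 Ω
  Z2: Z = 1/(jωC) = -j/(ω·C) = 0 - j1.61e+05 Ω
  Z3: Z = 1/(jωC) = -j/(ω·C) = 0 - j2415 Ω
  Z4: Z = 1/(jωC) = -j/(ω·C) = 0 - j1.776e+05 Ω
  Z5: Z = R = 3440 Ω
Step 3 — Bridge requires nodal analysis (the Z5 bridge couples midpoints C and D, so the two paths cannot be reduced to a simple series/parallel combination). Setting node B to ground and injecting 1 A at node A, the 3-node admittance system at A, C, D solves to V_A = Z_AB = 910.3 - j8.686e+04 Ω = 8.686e+04∠-89.4° Ω.
Step 4 — Source phasor: V = 167∠-34.9° V = 137 - j95.55 V.
Step 5 — Current: I = V / Z = 0.001116 + j0.001565 A = 0.001923∠54.5° A.
Step 6 — Complex power: S = V·I* = 0.003365 - j0.3211 VA.
Step 7 — Real power: P = Re(S) = 0.003365 W.
Step 8 — Reactive power: Q = Im(S) = -0.3211 VAR.
Step 9 — Apparent power: |S| = 0.3211 VA.
Step 10 — Power factor: PF = P/|S| = 0.01048 (leading).

(a) P = 0.003365 W  (b) Q = -0.3211 VAR  (c) S = 0.3211 VA  (d) PF = 0.01048 (leading)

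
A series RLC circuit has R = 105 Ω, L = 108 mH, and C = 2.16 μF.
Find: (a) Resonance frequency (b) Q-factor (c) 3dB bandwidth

Step 1 — Resonance condition Im(Z)=0 gives ω₀ = 1/√(LC).
Step 2 — ω₀ = 1/√(0.108·2.16e-06) = 2070 rad/s.
Step 3 — f₀ = ω₀/(2π) = 329.5 Hz.
Step 4 — Series Q: Q = ω₀L/R = 2070·0.108/105 = 2.13.
Step 5 — 3dB bandwidth: Δω = ω₀/Q = 972.2 rad/s; BW = Δω/(2π) = 154.7 Hz.

(a) f₀ = 329.5 Hz  (b) Q = 2.13  (c) BW = 154.7 Hz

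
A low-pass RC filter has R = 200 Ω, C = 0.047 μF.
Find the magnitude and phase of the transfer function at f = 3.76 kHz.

Step 1 — Angular frequency: ω = 2π·3760 = 2.362e+04 rad/s.
Step 2 — Transfer function: H(jω) = 1/(1 + jωRC).
Step 3 — Denominator: 1 + jωRC = 1 + j·2.362e+04·200·4.7e-08 = 1 + j0.2221.
Step 4 — H = 0.953 - j0.2116.
Step 5 — Magnitude: |H| = 0.9762 (-0.2 dB); phase: φ = -12.5°.

|H| = 0.9762 (-0.2 dB), φ = -12.5°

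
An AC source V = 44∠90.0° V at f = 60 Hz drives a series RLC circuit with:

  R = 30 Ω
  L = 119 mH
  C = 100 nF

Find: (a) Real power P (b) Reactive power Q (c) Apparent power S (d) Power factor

Step 1 — Angular frequency: ω = 2π·f = 2π·60 = 377 rad/s.
Step 2 — Component impedances:
  R: Z = R = 30 Ω
  L: Z = jωL = j·377·0.119 = 0 + j44.86 Ω
  C: Z = 1/(jωC) = -j/(ω·C) = 0 - j2.653e+04 Ω
Step 3 — Series combination: Z_total = R + L + C = 30 - j2.648e+04 Ω = 2.648e+04∠-89.9° Ω.
Step 4 — Source phasor: V = 44∠90.0° V = 0 + j44 V.
Step 5 — Current: I = V / Z = -0.001662 + j1.882e-06 A = 0.001662∠179.9° A.
Step 6 — Complex power: S = V·I* = 8.282e-05 - j0.07311 VA.
Step 7 — Real power: P = Re(S) = 8.282e-05 W.
Step 8 — Reactive power: Q = Im(S) = -0.07311 VAR.
Step 9 — Apparent power: |S| = 0.07311 VA.
Step 10 — Power factor: PF = P/|S| = 0.001133 (leading).

(a) P = 8.282e-05 W  (b) Q = -0.07311 VAR  (c) S = 0.07311 VA  (d) PF = 0.001133 (leading)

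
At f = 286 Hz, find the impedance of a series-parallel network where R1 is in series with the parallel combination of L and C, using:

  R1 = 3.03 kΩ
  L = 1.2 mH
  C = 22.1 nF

Step 1 — Angular frequency: ω = 2π·f = 2π·286 = 1797 rad/s.
Step 2 — Component impedances:
  R1: Z = R = 3030 Ω
  L: Z = jωL = j·1797·0.0012 = 0 + j2.156 Ω
  C: Z = 1/(jωC) = -j/(ω·C) = 0 - j2.518e+04 Ω
Step 3 — Parallel branch: L || C = 1/(1/L + 1/C) = 0 + j2.157 Ω.
Step 4 — Series with R1: Z_total = R1 + (L || C) = 3030 + j2.157 Ω = 3030∠0.0° Ω.

Z = 3030 + j2.157 Ω = 3030∠0.0° Ω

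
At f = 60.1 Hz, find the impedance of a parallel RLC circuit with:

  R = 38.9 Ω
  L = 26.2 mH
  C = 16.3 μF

Step 1 — Angular frequency: ω = 2π·f = 2π·60.1 = 377.6 rad/s.
Step 2 — Component impedances:
  R: Z = R = 38.9 Ω
  L: Z = jωL = j·377.6·0.0262 = 0 + j9.894 Ω
  C: Z = 1/(jωC) = -j/(ω·C) = 0 - j162.5 Ω
Step 3 — Parallel combination: 1/Z_total = 1/R + 1/L + 1/C; Z_total = 2.658 + j9.815 Ω = 10.17∠74.8° Ω.

Z = 2.658 + j9.815 Ω = 10.17∠74.8° Ω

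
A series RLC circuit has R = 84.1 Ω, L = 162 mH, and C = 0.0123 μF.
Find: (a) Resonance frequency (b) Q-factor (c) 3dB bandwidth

Step 1 — Resonance: ω₀ = 1/√(LC) = 1/√(0.162·1.23e-08) = 2.24e+04 rad/s.
Step 2 — f₀ = ω₀/(2π) = 3565 Hz.
Step 3 — Series Q: Q = ω₀L/R = 2.24e+04·0.162/84.1 = 43.15.
Step 4 — Bandwidth: Δω = ω₀/Q = 519.1 rad/s; BW = Δω/(2π) = 82.62 Hz.

(a) f₀ = 3565 Hz  (b) Q = 43.15  (c) BW = 82.62 Hz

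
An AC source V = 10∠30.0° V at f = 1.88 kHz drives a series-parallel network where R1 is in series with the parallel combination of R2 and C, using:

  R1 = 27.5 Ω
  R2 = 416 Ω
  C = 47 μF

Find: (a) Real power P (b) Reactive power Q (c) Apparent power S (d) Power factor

Step 1 — Angular frequency: ω = 2π·f = 2π·1880 = 1.181e+04 rad/s.
Step 2 — Component impedances:
  R1: Z = R = 27.5 Ω
  R2: Z = R = 416 Ω
  C: Z = 1/(jωC) = -j/(ω·C) = 0 - j1.801 Ω
Step 3 — Parallel branch: R2 || C = 1/(1/R2 + 1/C) = 0.007799 - j1.801 Ω.
Step 4 — Series with R1: Z_total = R1 + (R2 || C) = 27.51 - j1.801 Ω = 27.57∠-3.7° Ω.
Step 5 — Source phasor: V = 10∠30.0° V = 8.66 + j5 V.
Step 6 — Current: I = V / Z = 0.3016 + j0.2015 A = 0.3628∠33.7° A.
Step 7 — Complex power: S = V·I* = 3.62 - j0.237 VA.
Step 8 — Real power: P = Re(S) = 3.62 W.
Step 9 — Reactive power: Q = Im(S) = -0.237 VAR.
Step 10 — Apparent power: |S| = 3.628 VA.
Step 11 — Power factor: PF = P/|S| = 0.9979 (leading).

(a) P = 3.62 W  (b) Q = -0.237 VAR  (c) S = 3.628 VA  (d) PF = 0.9979 (leading)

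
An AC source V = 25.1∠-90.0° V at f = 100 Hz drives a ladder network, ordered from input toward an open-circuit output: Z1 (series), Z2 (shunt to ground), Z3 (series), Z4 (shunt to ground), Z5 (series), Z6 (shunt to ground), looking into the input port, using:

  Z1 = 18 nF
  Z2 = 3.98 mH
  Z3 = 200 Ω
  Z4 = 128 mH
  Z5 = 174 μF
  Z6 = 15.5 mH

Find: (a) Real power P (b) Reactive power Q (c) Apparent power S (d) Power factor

Step 1 — Angular frequency: ω = 2π·f = 2π·100 = 628.3 rad/s.
Step 2 — Component impedances:
  Z1: Z = 1/(jωC) = -j/(ω·C) = 0 - j8.842e+04 Ω
  Z2: Z = jωL = j·628.3·0.00398 = 0 + j2.501 Ω
  Z3: Z = R = 200 Ω
  Z4: Z = jωL = j·628.3·0.128 = 0 + j80.42 Ω
  Z5: Z = 1/(jωC) = -j/(ω·C) = 0 - j9.147 Ω
  Z6: Z = jωL = j·628.3·0.0155 = 0 + j9.739 Ω
Step 3 — Ladder network (open output): work backward from the far end, alternating series and parallel combinations. Z_in = 0.03126 - j8.842e+04 Ω = 8.842e+04∠-90.0° Ω.
Step 4 — Source phasor: V = 25.1∠-90.0° V = 0 - j25.1 V.
Step 5 — Current: I = V / Z = 0.0002839 - j1.004e-10 A = 0.0002839∠-0.0° A.
Step 6 — Complex power: S = V·I* = 2.519e-09 - j0.007125 VA.
Step 7 — Real power: P = Re(S) = 2.519e-09 W.
Step 8 — Reactive power: Q = Im(S) = -0.007125 VAR.
Step 9 — Apparent power: |S| = 0.007125 VA.
Step 10 — Power factor: PF = P/|S| = 3.536e-07 (leading).

(a) P = 2.519e-09 W  (b) Q = -0.007125 VAR  (c) S = 0.007125 VA  (d) PF = 3.536e-07 (leading)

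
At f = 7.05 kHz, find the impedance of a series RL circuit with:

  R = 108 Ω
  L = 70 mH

Step 1 — Angular frequency: ω = 2π·f = 2π·7050 = 4.43e+04 rad/s.
Step 2 — Component impedances:
  R: Z = R = 108 Ω
  L: Z = jωL = j·4.43e+04·0.07 = 0 + j3101 Ω
Step 3 — Series combination: Z_total = R + L = 108 + j3101 Ω = 3103∠88.0° Ω.

Z = 108 + j3101 Ω = 3103∠88.0° Ω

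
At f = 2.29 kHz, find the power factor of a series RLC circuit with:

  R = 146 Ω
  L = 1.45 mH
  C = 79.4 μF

Step 1 — Angular frequency: ω = 2π·f = 2π·2290 = 1.439e+04 rad/s.
Step 2 — Component impedances:
  R: Z = R = 146 Ω
  L: Z = jωL = j·1.439e+04·0.00145 = 0 + j20.86 Ω
  C: Z = 1/(jωC) = -j/(ω·C) = 0 - j0.8753 Ω
Step 3 — Series combination: Z_total = R + L + C = 146 + j19.99 Ω = 147.4∠7.8° Ω.
Step 4 — Power factor: PF = cos(φ) = Re(Z)/|Z| = 146/147.36 = 0.9908.
Step 5 — Type: Im(Z) = 19.99 ⇒ lagging (phase φ = 7.8°).

PF = 0.9908 (lagging, φ = 7.8°)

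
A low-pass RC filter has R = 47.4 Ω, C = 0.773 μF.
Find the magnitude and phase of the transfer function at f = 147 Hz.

Step 1 — Angular frequency: ω = 2π·147 = 923.6 rad/s.
Step 2 — Transfer function: H(jω) = 1/(1 + jωRC).
Step 3 — Denominator: 1 + jωRC = 1 + j·923.6·47.4·7.73e-07 = 1 + j0.03384.
Step 4 — H = 0.9989 - j0.0338.
Step 5 — Magnitude: |H| = 0.9994 (-0.0 dB); phase: φ = -1.9°.

|H| = 0.9994 (-0.0 dB), φ = -1.9°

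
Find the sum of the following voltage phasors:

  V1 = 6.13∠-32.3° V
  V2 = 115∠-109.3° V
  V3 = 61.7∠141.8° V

Step 1 — Convert each phasor to rectangular form:
  V1 = 6.13·(cos(-32.3°) + j·sin(-32.3°)) = 5.181 - j3.276 V
  V2 = 115·(cos(-109.3°) + j·sin(-109.3°)) = -38.01 - j108.5 V
  V3 = 61.7·(cos(141.8°) + j·sin(141.8°)) = -48.49 + j38.16 V
Step 2 — Sum components: V_total = -81.32 - j73.66 V.
Step 3 — Convert to polar: |V_total| = 109.7 V, ∠V_total = -137.8°.

V_total = 109.7∠-137.8° V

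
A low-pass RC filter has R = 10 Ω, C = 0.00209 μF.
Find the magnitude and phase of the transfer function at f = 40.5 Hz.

Step 1 — Angular frequency: ω = 2π·40.5 = 254.5 rad/s.
Step 2 — Transfer function: H(jω) = 1/(1 + jωRC).
Step 3 — Denominator: 1 + jωRC = 1 + j·254.5·10·2.09e-09 = 1 + j5.318e-06.
Step 4 — H = 1 - j5.318e-06.
Step 5 — Magnitude: |H| = 1 (-0.0 dB); phase: φ = -0.0°.

|H| = 1 (-0.0 dB), φ = -0.0°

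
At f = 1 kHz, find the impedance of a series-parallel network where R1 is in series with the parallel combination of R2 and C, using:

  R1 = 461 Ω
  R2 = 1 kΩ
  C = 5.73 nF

Step 1 — Angular frequency: ω = 2π·f = 2π·1000 = 6283 rad/s.
Step 2 — Component impedances:
  R1: Z = R = 461 Ω
  R2: Z = R = 1000 Ω
  C: Z = 1/(jωC) = -j/(ω·C) = 0 - j2.778e+04 Ω
Step 3 — Parallel branch: R2 || C = 1/(1/R2 + 1/C) = 998.7 - j35.96 Ω.
Step 4 — Series with R1: Z_total = R1 + (R2 || C) = 1460 - j35.96 Ω = 1460∠-1.4° Ω.

Z = 1460 - j35.96 Ω = 1460∠-1.4° Ω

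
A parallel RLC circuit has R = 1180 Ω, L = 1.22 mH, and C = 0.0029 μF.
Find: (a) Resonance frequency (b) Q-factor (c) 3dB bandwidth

Step 1 — Resonance: ω₀ = 1/√(LC) = 1/√(0.00122·2.9e-09) = 5.316e+05 rad/s.
Step 2 — f₀ = ω₀/(2π) = 8.461e+04 Hz.
Step 3 — Parallel Q: Q = R/(ω₀L) = 1180/(5.316e+05·0.00122) = 1.819.
Step 4 — Bandwidth: Δω = ω₀/Q = 2.922e+05 rad/s; BW = Δω/(2π) = 4.651e+04 Hz.

(a) f₀ = 8.461e+04 Hz  (b) Q = 1.819  (c) BW = 4.651e+04 Hz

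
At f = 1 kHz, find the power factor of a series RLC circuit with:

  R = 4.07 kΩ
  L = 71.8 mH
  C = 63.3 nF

Step 1 — Angular frequency: ω = 2π·f = 2π·1000 = 6283 rad/s.
Step 2 — Component impedances:
  R: Z = R = 4070 Ω
  L: Z = jωL = j·6283·0.0718 = 0 + j451.1 Ω
  C: Z = 1/(jωC) = -j/(ω·C) = 0 - j2514 Ω
Step 3 — Series combination: Z_total = R + L + C = 4070 - j2063 Ω = 4563∠-26.9° Ω.
Step 4 — Power factor: PF = cos(φ) = Re(Z)/|Z| = 4070/4563.1 = 0.8919.
Step 5 — Type: Im(Z) = -2063 ⇒ leading (phase φ = -26.9°).

PF = 0.8919 (leading, φ = -26.9°)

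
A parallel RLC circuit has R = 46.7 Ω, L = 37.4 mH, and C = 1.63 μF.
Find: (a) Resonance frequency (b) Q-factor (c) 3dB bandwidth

Step 1 — Resonance: ω₀ = 1/√(LC) = 1/√(0.0374·1.63e-06) = 4050 rad/s.
Step 2 — f₀ = ω₀/(2π) = 644.6 Hz.
Step 3 — Parallel Q: Q = R/(ω₀L) = 46.7/(4050·0.0374) = 0.3083.
Step 4 — Bandwidth: Δω = ω₀/Q = 1.314e+04 rad/s; BW = Δω/(2π) = 2091 Hz.

(a) f₀ = 644.6 Hz  (b) Q = 0.3083  (c) BW = 2091 Hz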